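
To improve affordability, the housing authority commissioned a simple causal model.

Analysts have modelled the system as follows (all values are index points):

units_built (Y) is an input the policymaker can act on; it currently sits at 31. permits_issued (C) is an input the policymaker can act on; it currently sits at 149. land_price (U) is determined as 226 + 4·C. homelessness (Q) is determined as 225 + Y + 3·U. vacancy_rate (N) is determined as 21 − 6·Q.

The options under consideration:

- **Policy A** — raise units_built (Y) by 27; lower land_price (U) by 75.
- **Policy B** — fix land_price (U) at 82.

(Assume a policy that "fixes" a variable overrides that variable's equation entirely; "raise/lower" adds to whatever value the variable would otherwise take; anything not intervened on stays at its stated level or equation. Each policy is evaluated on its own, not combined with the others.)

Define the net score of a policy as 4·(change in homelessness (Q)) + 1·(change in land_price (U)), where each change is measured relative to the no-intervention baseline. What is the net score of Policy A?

Baseline:
  Y = 31
  C = 149
  U = 226 + 4·149 = 822
  Q = 225 + 31 + 3·822 = 2722
Policy A (Y + 27, U − 75):
  Y = 31 + 27 = 58
  C = 149
  U = 226 + 4·149 (−75 from intervention) = 747
  Q = 225 + 58 + 3·747 = 2524
ΔQ = 2524 − 2722 = -198; ΔU = 747 − 822 = -75
Score = 4·(-198) + 1·(-75) = -867

-867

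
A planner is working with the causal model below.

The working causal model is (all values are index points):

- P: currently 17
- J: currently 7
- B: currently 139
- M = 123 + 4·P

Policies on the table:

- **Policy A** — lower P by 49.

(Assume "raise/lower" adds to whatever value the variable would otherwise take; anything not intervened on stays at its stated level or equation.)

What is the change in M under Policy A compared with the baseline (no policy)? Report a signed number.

-196

Baseline:
  P = 17
  M = 123 + 4·17 = 191
Policy A (P − 49):
  P = 17 − 49 = -32
  M = 123 + 4·(-32) = -5
Change in M: -5 − 191 = -196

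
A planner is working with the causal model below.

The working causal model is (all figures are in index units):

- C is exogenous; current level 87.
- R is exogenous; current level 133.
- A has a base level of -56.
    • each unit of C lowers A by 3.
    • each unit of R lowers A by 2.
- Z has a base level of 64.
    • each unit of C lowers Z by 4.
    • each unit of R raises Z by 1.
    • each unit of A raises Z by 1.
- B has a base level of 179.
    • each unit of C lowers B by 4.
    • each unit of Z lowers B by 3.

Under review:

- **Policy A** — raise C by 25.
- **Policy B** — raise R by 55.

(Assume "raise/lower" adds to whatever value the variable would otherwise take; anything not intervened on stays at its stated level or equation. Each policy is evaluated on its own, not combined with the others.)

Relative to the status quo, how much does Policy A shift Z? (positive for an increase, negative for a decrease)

Baseline:
  C = 87
  R = 133
  A = -56 − 3·87 − 2·133 = -583
  Z = 64 − 4·87 + 133 + (-583) = -734
Policy A (C + 25):
  C = 87 + 25 = 112
  R = 133
  A = -56 − 3·112 − 2·133 = -658
  Z = 64 − 4·112 + 133 + (-658) = -909
Change in Z: -909 − (-734) = -175

-175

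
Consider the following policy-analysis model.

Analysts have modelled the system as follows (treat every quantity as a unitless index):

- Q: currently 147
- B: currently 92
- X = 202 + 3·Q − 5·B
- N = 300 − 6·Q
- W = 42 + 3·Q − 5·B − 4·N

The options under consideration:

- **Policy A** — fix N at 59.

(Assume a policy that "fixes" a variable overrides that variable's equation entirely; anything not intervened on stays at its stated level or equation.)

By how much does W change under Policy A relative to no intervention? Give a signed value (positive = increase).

-2564

Baseline:
  Q = 147
  B = 92
  N = 300 − 6·147 = -582
  W = 42 + 3·147 − 5·92 − 4·(-582) = 2351
Policy A (N := 59):
  Q = 147
  B = 92
  N = 59
  W = 42 + 3·147 − 5·92 − 4·59 = -213
Change in W: -213 − 2351 = -2564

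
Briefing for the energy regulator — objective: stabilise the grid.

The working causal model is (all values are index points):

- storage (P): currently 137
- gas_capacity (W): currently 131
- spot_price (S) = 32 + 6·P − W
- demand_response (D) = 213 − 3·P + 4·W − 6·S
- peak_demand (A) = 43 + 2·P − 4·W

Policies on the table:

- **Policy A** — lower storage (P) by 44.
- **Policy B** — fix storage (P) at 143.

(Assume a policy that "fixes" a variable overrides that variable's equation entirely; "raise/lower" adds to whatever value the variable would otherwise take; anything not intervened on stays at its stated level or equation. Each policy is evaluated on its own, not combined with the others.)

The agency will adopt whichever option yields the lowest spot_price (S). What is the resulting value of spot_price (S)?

Policy A (P − 44):
  P = 137 − 44 = 93
  W = 131
  S = 32 + 6·93 − 131 = 459
Policy B (P := 143):
  P = 143
  W = 131
  S = 32 + 6·143 − 131 = 759
Comparing — Policy A: S=459, Policy B: S=759. Lowest is 459 (Policy A).

459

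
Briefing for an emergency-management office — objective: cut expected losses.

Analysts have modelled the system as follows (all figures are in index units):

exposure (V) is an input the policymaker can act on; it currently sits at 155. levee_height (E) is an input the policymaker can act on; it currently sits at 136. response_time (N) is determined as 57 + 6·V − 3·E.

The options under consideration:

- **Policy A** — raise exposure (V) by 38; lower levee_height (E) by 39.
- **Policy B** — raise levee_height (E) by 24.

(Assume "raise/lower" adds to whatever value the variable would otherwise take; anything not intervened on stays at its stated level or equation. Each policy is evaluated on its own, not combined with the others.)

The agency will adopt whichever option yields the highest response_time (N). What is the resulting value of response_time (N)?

924

Policy A (V + 38, E − 39):
  V = 155 + 38 = 193
  E = 136 − 39 = 97
  N = 57 + 6·193 − 3·97 = 924
Policy B (E + 24):
  V = 155
  E = 136 + 24 = 160
  N = 57 + 6·155 − 3·160 = 507
Comparing — Policy A: N=924, Policy B: N=507. Highest is 924 (Policy A).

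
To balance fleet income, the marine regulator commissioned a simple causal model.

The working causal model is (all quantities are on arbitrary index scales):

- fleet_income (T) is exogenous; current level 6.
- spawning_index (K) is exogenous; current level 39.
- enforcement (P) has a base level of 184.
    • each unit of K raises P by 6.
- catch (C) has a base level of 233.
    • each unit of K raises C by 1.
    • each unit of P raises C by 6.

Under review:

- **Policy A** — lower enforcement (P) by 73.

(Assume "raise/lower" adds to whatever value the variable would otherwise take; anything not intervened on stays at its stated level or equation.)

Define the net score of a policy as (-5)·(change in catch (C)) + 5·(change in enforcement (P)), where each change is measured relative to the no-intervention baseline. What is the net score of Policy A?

1825

Baseline:
  K = 39
  P = 184 + 6·39 = 418
  C = 233 + 39 + 6·418 = 2780
Policy A (P − 73):
  K = 39
  P = 184 + 6·39 (−73 from intervention) = 345
  C = 233 + 39 + 6·345 = 2342
ΔC = 2342 − 2780 = -438; ΔP = 345 − 418 = -73
Score = (-5)·(-438) + 5·(-73) = 1825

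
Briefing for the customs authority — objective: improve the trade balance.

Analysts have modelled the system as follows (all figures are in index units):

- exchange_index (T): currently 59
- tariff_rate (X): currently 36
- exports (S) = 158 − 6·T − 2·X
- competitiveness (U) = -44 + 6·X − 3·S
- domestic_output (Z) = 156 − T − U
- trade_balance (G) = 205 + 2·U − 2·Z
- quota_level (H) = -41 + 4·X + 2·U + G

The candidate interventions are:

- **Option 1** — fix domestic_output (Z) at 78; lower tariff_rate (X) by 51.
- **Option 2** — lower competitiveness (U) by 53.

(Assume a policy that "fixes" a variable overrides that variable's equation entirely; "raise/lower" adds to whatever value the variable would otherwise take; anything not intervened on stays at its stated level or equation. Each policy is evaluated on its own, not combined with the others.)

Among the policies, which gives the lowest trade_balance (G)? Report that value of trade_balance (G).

777

Option 1 (Z := 78, X − 51):
  T = 59
  X = 36 − 51 = -15
  S = 158 − 6·59 − 2·(-15) = -166
  U = -44 + 6·(-15) − 3·(-166) = 364
  Z = 78
  G = 205 + 2·364 − 2·78 = 777
Option 2 (U − 53):
  T = 59
  X = 36
  S = 158 − 6·59 − 2·36 = -268
  U = -44 + 6·36 − 3·(-268) (−53 from intervention) = 923
  Z = 156 − 59 − 923 = -826
  G = 205 + 2·923 − 2·(-826) = 3703
Comparing — Option 1: G=777, Option 2: G=3703. Lowest is 777 (Option 1).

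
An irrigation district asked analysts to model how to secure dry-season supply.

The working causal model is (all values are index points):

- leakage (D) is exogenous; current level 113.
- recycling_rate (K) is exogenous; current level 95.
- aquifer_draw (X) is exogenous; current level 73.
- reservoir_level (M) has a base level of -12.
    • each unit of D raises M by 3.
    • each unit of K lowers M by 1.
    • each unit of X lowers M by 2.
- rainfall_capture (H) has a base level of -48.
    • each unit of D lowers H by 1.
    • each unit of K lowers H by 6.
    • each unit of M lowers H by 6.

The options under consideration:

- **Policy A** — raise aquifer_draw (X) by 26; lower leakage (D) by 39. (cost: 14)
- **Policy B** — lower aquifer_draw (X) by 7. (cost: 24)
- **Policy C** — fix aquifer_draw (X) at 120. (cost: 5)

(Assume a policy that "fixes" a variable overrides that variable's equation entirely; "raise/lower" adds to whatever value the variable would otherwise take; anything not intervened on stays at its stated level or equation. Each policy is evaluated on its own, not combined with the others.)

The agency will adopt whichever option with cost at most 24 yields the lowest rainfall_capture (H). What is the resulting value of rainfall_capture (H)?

-1331

Policy A (X + 26, D − 39):
  D = 113 − 39 = 74
  K = 95
  X = 73 + 26 = 99
  M = -12 + 3·74 − 95 − 2·99 = -83
  H = -48 − 74 − 6·95 − 6·(-83) = -194
Policy B (X − 7):
  D = 113
  K = 95
  X = 73 − 7 = 66
  M = -12 + 3·113 − 95 − 2·66 = 100
  H = -48 − 113 − 6·95 − 6·100 = -1331
Policy C (X := 120):
  D = 113
  K = 95
  X = 120
  M = -12 + 3·113 − 95 − 2·120 = -8
  H = -48 − 113 − 6·95 − 6·(-8) = -683
Comparing — Policy A: H=-194, Policy B: H=-1331, Policy C: H=-683. Lowest is -1331 (Policy B).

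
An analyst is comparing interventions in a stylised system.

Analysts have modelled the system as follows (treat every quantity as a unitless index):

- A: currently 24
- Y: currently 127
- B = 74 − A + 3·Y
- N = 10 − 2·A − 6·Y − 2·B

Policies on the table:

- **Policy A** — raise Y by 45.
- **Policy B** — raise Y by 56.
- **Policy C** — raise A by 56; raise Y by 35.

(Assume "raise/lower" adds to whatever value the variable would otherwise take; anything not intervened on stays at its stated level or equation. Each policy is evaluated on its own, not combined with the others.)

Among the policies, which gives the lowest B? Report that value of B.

480

Policy A (Y + 45):
  A = 24
  Y = 127 + 45 = 172
  B = 74 − 24 + 3·172 = 566
Policy B (Y + 56):
  A = 24
  Y = 127 + 56 = 183
  B = 74 − 24 + 3·183 = 599
Policy C (A + 56, Y + 35):
  A = 24 + 56 = 80
  Y = 127 + 35 = 162
  B = 74 − 80 + 3·162 = 480
Comparing — Policy A: B=566, Policy B: B=599, Policy C: B=480. Lowest is 480 (Policy C).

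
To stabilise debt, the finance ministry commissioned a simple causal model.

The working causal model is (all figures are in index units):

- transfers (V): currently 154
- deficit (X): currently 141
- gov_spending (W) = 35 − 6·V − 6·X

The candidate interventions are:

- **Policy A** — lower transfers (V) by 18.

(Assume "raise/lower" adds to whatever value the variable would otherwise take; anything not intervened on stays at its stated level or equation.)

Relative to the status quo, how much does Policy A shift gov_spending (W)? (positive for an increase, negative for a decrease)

108

Baseline:
  V = 154
  X = 141
  W = 35 − 6·154 − 6·141 = -1735
Policy A (V − 18):
  V = 154 − 18 = 136
  X = 141
  W = 35 − 6·136 − 6·141 = -1627
Change in W: -1627 − (-1735) = 108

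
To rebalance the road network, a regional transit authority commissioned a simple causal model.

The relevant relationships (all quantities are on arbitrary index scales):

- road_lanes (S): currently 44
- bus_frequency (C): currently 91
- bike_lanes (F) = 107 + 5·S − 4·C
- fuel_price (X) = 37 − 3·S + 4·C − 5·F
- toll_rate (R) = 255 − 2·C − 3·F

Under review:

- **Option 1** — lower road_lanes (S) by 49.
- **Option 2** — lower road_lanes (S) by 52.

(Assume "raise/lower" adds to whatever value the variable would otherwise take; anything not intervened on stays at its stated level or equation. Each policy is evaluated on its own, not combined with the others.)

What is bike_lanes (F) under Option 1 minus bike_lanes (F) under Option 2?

15

Option 1 (S − 49):
  S = 44 − 49 = -5
  C = 91
  F = 107 + 5·(-5) − 4·91 = -282
Option 2 (S − 52):
  S = 44 − 52 = -8
  C = 91
  F = 107 + 5·(-8) − 4·91 = -297
F: -282 − (-297) = 15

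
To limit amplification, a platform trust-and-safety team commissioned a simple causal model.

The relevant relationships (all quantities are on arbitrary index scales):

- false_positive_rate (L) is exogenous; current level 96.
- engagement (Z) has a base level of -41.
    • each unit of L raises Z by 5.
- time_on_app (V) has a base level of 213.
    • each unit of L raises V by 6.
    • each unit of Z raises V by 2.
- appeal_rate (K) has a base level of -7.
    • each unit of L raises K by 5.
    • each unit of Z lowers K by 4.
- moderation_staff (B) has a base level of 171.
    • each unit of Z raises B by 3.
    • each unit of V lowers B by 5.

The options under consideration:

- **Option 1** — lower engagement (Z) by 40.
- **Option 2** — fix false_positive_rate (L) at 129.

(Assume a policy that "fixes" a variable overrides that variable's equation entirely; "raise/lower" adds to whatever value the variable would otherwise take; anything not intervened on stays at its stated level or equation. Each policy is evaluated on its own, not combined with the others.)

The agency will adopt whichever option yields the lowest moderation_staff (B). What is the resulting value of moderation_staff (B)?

Option 1 (Z − 40):
  L = 96
  Z = -41 + 5·96 (−40 from intervention) = 399
  V = 213 + 6·96 + 2·399 = 1587
  B = 171 + 3·399 − 5·1587 = -6567
Option 2 (L := 129):
  L = 129
  Z = -41 + 5·129 = 604
  V = 213 + 6·129 + 2·604 = 2195
  B = 171 + 3·604 − 5·2195 = -8992
Comparing — Option 1: B=-6567, Option 2: B=-8992. Lowest is -8992 (Option 2).

-8992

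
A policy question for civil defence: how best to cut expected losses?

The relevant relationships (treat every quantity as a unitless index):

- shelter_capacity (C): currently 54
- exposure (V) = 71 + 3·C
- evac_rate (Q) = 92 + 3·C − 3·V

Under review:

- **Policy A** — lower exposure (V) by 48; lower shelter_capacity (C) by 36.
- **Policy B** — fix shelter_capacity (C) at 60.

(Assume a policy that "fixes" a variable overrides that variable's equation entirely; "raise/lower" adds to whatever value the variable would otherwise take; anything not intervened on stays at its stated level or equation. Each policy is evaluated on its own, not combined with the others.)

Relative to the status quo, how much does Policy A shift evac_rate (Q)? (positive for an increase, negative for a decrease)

Baseline:
  C = 54
  V = 71 + 3·54 = 233
  Q = 92 + 3·54 − 3·233 = -445
Policy A (V − 48, C − 36):
  C = 54 − 36 = 18
  V = 71 + 3·18 (−48 from intervention) = 77
  Q = 92 + 3·18 − 3·77 = -85
Change in Q: -85 − (-445) = 360

360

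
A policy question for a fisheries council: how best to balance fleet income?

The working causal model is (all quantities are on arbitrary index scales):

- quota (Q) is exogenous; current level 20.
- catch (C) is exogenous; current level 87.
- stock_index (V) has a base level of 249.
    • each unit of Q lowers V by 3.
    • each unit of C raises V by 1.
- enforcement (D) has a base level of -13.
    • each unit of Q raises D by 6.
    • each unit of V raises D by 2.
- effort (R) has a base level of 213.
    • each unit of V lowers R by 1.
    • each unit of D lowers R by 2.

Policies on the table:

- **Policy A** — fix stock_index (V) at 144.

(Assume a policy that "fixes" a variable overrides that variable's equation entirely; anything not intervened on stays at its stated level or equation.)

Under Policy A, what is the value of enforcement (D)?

Policy A (V := 144):
  Q = 20
  C = 87
  V = 144
  D = -13 + 6·20 + 2·144 = 395

395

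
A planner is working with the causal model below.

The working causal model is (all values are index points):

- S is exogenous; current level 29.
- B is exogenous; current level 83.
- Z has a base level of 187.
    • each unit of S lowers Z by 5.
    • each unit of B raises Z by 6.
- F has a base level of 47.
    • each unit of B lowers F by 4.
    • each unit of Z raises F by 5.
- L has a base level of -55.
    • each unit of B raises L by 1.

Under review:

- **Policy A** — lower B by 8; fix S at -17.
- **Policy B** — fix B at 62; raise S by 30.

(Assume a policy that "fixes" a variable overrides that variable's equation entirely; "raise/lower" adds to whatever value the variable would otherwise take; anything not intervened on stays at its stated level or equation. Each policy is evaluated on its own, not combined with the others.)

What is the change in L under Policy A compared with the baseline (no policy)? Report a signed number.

-8

Baseline:
  B = 83
  L = -55 + 83 = 28
Policy A (B − 8, S := -17):
  B = 83 − 8 = 75
  L = -55 + 75 = 20
Change in L: 20 − 28 = -8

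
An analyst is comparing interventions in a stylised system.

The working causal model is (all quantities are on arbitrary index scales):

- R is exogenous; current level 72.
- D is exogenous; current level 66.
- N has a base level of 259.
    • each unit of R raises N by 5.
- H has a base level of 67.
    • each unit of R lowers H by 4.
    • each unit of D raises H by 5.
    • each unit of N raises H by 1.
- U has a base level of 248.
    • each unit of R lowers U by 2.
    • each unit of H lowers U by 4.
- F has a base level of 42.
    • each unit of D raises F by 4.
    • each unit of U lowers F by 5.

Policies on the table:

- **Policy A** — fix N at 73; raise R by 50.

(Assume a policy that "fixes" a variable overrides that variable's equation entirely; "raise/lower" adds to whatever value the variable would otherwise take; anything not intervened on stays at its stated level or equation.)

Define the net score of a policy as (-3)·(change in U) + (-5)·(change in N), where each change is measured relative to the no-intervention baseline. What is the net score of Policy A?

Baseline:
  R = 72
  D = 66
  N = 259 + 5·72 = 619
  H = 67 − 4·72 + 5·66 + 619 = 728
  U = 248 − 2·72 − 4·728 = -2808
Policy A (N := 73, R + 50):
  R = 72 + 50 = 122
  D = 66
  N = 73
  H = 67 − 4·122 + 5·66 + 73 = -18
  U = 248 − 2·122 − 4·(-18) = 76
ΔU = 76 − (-2808) = 2884; ΔN = 73 − 619 = -546
Score = (-3)·2884 + (-5)·(-546) = -5922

-5922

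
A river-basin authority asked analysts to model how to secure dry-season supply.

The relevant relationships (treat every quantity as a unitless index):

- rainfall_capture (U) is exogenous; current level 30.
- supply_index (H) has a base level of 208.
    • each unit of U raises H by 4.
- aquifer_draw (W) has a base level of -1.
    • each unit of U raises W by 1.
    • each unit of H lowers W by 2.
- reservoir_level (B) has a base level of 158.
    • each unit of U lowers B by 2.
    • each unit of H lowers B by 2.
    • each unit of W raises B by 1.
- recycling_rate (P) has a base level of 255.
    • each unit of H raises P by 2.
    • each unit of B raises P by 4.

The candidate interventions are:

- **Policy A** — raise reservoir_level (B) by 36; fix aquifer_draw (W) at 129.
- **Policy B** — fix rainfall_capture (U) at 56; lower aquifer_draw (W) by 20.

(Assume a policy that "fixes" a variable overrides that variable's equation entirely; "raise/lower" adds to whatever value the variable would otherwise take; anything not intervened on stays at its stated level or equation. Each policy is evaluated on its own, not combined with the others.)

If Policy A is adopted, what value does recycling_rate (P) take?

Policy A (B + 36, W := 129):
  U = 30
  H = 208 + 4·30 = 328
  W = 129
  B = 158 − 2·30 − 2·328 + 129 (+36 from intervention) = -393
  P = 255 + 2·328 + 4·(-393) = -661

-661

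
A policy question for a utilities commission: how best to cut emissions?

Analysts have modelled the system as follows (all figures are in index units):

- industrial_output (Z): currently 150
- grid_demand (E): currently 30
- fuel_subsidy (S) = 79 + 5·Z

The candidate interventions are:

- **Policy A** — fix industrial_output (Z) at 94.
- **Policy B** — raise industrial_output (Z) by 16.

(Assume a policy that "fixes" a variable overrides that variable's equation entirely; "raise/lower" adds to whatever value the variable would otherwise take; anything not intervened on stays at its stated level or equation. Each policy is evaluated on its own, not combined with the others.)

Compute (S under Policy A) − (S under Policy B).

Policy A (Z := 94):
  Z = 94
  S = 79 + 5·94 = 549
Policy B (Z + 16):
  Z = 150 + 16 = 166
  S = 79 + 5·166 = 909
S: 549 − 909 = -360

-360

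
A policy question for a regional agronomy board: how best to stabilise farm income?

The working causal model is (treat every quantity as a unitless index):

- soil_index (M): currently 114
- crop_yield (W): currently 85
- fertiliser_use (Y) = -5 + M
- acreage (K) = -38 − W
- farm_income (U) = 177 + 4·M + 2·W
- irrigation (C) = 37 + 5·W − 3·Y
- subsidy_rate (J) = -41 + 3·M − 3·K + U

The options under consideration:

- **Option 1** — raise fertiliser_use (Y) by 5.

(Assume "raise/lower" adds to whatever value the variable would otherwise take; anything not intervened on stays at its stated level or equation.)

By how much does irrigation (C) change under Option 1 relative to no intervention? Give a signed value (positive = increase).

Baseline:
  M = 114
  W = 85
  Y = -5 + 114 = 109
  C = 37 + 5·85 − 3·109 = 135
Option 1 (Y + 5):
  M = 114
  W = 85
  Y = -5 + 114 (+5 from intervention) = 114
  C = 37 + 5·85 − 3·114 = 120
Change in C: 120 − 135 = -15

-15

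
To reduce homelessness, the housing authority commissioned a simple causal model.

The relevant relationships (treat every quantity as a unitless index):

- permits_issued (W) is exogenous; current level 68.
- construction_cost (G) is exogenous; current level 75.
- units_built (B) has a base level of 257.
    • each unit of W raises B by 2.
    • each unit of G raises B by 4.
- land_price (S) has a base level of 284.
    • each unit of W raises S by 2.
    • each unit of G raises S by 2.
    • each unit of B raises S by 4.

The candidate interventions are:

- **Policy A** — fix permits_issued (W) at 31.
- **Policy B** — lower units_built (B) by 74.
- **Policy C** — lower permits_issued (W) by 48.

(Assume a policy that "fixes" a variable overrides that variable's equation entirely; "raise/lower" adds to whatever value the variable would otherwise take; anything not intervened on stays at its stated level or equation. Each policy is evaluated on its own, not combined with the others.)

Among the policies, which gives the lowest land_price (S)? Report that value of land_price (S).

2862

Policy A (W := 31):
  W = 31
  G = 75
  B = 257 + 2·31 + 4·75 = 619
  S = 284 + 2·31 + 2·75 + 4·619 = 2972
Policy B (B − 74):
  W = 68
  G = 75
  B = 257 + 2·68 + 4·75 (−74 from intervention) = 619
  S = 284 + 2·68 + 2·75 + 4·619 = 3046
Policy C (W − 48):
  W = 68 − 48 = 20
  G = 75
  B = 257 + 2·20 + 4·75 = 597
  S = 284 + 2·20 + 2·75 + 4·597 = 2862
Comparing — Policy A: S=2972, Policy B: S=3046, Policy C: S=2862. Lowest is 2862 (Policy C).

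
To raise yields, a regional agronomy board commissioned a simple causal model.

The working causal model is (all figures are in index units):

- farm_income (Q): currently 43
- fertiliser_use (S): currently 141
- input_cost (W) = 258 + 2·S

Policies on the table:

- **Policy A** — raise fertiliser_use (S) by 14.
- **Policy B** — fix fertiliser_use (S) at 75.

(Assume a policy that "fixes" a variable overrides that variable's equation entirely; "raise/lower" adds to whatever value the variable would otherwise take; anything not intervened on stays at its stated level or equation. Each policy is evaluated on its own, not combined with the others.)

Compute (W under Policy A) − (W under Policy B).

Policy A (S + 14):
  S = 141 + 14 = 155
  W = 258 + 2·155 = 568
Policy B (S := 75):
  S = 75
  W = 258 + 2·75 = 408
W: 568 − 408 = 160

160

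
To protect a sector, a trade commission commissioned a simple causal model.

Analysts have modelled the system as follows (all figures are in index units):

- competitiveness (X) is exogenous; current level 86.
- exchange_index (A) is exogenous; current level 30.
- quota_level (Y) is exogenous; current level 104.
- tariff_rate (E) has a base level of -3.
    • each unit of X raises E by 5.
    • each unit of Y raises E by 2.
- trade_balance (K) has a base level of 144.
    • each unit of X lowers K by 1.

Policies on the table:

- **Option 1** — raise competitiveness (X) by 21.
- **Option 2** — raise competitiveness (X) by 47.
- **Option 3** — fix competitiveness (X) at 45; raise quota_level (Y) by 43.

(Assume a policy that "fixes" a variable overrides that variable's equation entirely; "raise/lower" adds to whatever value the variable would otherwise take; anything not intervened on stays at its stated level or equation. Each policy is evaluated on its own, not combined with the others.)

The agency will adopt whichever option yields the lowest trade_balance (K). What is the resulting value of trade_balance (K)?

11

Option 1 (X + 21):
  X = 86 + 21 = 107
  K = 144 − 107 = 37
Option 2 (X + 47):
  X = 86 + 47 = 133
  K = 144 − 133 = 11
Option 3 (X := 45, Y + 43):
  X = 45
  K = 144 − 45 = 99
Comparing — Option 1: K=37, Option 2: K=11, Option 3: K=99. Lowest is 11 (Option 2).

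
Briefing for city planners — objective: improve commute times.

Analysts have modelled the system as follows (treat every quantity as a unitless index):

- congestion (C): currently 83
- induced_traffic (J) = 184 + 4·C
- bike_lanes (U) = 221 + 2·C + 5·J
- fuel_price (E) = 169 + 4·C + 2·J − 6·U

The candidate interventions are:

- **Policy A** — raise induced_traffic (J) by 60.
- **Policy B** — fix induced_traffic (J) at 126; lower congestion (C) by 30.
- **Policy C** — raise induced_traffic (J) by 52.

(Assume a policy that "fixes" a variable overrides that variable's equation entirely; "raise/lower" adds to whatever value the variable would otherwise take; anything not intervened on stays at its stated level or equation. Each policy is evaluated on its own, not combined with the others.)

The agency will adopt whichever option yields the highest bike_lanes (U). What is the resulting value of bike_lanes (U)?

3267

Policy A (J + 60):
  C = 83
  J = 184 + 4·83 (+60 from intervention) = 576
  U = 221 + 2·83 + 5·576 = 3267
Policy B (J := 126, C − 30):
  C = 83 − 30 = 53
  J = 126
  U = 221 + 2·53 + 5·126 = 957
Policy C (J + 52):
  C = 83
  J = 184 + 4·83 (+52 from intervention) = 568
  U = 221 + 2·83 + 5·568 = 3227
Comparing — Policy A: U=3267, Policy B: U=957, Policy C: U=3227. Highest is 3267 (Policy A).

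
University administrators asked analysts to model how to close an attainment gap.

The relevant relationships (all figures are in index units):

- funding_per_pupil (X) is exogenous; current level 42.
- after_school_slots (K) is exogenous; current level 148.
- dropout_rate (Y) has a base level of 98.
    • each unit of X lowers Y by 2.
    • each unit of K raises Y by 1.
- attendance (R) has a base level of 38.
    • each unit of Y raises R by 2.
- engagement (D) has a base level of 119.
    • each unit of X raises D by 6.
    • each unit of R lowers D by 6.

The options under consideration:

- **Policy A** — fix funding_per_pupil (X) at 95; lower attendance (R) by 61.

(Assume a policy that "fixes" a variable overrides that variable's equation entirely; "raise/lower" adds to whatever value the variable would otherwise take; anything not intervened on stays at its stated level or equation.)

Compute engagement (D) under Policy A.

Policy A (X := 95, R − 61):
  X = 95
  K = 148
  Y = 98 − 2·95 + 148 = 56
  R = 38 + 2·56 (−61 from intervention) = 89
  D = 119 + 6·95 − 6·89 = 155

155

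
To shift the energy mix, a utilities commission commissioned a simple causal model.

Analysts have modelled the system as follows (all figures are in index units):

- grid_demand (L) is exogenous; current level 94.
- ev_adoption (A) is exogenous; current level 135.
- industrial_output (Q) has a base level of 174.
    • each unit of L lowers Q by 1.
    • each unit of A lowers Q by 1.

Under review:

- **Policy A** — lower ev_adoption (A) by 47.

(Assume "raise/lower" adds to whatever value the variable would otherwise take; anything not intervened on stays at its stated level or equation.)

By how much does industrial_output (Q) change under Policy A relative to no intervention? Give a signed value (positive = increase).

Baseline:
  L = 94
  A = 135
  Q = 174 − 94 − 135 = -55
Policy A (A − 47):
  L = 94
  A = 135 − 47 = 88
  Q = 174 − 94 − 88 = -8
Change in Q: -8 − (-55) = 47

47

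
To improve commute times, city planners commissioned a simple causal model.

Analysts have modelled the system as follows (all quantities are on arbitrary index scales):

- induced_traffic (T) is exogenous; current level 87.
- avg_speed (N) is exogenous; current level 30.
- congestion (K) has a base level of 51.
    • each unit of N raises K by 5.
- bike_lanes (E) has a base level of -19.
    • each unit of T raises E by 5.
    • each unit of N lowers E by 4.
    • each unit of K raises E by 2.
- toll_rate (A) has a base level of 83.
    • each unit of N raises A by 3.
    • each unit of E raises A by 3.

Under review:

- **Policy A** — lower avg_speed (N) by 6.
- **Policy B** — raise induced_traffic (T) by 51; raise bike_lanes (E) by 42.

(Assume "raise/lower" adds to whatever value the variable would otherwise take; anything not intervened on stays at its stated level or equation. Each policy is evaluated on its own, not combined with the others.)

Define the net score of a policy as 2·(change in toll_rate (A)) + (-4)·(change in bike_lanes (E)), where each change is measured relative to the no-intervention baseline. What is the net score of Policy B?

Baseline:
  T = 87
  N = 30
  K = 51 + 5·30 = 201
  E = -19 + 5·87 − 4·30 + 2·201 = 698
  A = 83 + 3·30 + 3·698 = 2267
Policy B (T + 51, E + 42):
  T = 87 + 51 = 138
  N = 30
  K = 51 + 5·30 = 201
  E = -19 + 5·138 − 4·30 + 2·201 (+42 from intervention) = 995
  A = 83 + 3·30 + 3·995 = 3158
ΔA = 3158 − 2267 = 891; ΔE = 995 − 698 = 297
Score = 2·891 + (-4)·297 = 594

594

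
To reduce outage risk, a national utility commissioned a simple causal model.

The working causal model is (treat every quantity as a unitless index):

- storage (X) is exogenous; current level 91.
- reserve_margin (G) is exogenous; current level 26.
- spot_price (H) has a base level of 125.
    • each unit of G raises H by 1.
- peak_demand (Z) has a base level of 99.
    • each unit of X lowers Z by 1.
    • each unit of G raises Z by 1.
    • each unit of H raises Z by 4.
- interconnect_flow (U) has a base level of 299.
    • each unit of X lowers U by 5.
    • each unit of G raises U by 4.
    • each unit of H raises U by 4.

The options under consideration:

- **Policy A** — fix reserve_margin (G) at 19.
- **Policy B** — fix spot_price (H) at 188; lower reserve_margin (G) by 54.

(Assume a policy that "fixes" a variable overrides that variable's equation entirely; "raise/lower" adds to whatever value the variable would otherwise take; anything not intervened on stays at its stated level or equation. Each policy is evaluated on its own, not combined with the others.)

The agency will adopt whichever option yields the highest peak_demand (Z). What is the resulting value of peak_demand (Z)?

Policy A (G := 19):
  X = 91
  G = 19
  H = 125 + 19 = 144
  Z = 99 − 91 + 19 + 4·144 = 603
Policy B (H := 188, G − 54):
  X = 91
  G = 26 − 54 = -28
  H = 188
  Z = 99 − 91 + (-28) + 4·188 = 732
Comparing — Policy A: Z=603, Policy B: Z=732. Highest is 732 (Policy B).

732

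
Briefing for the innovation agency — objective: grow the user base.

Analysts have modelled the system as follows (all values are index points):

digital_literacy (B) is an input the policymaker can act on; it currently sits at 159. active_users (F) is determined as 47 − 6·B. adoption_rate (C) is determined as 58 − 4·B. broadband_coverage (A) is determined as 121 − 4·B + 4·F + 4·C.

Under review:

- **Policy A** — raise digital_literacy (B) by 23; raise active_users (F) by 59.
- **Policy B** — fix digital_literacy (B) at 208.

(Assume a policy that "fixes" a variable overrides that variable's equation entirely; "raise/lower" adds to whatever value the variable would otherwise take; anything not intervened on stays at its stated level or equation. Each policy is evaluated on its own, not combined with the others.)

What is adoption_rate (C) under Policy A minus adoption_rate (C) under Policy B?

104

Policy A (B + 23, F + 59):
  B = 159 + 23 = 182
  C = 58 − 4·182 = -670
Policy B (B := 208):
  B = 208
  C = 58 − 4·208 = -774
C: -670 − (-774) = 104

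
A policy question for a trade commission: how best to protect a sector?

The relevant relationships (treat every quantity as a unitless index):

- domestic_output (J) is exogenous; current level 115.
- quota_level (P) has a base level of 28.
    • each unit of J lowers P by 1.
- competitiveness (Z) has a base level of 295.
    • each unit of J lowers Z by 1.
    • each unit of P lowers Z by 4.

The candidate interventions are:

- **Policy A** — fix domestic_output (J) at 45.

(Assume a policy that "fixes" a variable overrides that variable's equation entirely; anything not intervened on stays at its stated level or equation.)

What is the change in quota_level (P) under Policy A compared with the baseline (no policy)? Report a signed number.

Baseline:
  J = 115
  P = 28 − 115 = -87
Policy A (J := 45):
  J = 45
  P = 28 − 45 = -17
Change in P: -17 − (-87) = 70

70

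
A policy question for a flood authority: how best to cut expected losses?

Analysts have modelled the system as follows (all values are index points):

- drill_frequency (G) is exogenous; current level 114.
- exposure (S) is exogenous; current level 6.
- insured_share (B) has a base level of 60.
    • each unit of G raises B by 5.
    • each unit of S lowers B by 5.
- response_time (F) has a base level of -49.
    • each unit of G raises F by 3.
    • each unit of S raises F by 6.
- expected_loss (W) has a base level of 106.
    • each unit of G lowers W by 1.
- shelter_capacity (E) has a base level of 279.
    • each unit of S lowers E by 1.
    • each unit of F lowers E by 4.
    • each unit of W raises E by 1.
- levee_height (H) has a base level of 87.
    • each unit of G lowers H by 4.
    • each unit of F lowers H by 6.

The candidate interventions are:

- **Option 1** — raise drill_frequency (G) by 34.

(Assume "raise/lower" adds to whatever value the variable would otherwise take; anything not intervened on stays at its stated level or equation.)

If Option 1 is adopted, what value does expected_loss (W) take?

Option 1 (G + 34):
  G = 114 + 34 = 148
  W = 106 − 148 = -42

-42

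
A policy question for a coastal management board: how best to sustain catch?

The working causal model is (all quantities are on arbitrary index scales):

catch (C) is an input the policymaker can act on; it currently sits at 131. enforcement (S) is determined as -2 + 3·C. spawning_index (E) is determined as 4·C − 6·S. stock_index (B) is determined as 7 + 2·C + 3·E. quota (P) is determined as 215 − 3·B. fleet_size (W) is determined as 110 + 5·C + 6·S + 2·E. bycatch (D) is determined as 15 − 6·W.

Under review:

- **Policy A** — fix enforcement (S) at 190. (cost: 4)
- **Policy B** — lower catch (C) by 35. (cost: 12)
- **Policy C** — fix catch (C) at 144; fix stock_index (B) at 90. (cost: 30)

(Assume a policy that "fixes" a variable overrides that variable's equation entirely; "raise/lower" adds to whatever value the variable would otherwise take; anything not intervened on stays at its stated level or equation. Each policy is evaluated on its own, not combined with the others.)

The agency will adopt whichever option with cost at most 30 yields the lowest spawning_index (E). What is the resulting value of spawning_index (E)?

Policy A (S := 190):
  C = 131
  S = 190
  E = 0 + 4·131 − 6·190 = -616
Policy B (C − 35):
  C = 131 − 35 = 96
  S = -2 + 3·96 = 286
  E = 0 + 4·96 − 6·286 = -1332
Policy C (C := 144, B := 90):
  C = 144
  S = -2 + 3·144 = 430
  E = 0 + 4·144 − 6·430 = -2004
Comparing — Policy A: E=-616, Policy B: E=-1332, Policy C: E=-2004. Lowest is -2004 (Policy C).

-2004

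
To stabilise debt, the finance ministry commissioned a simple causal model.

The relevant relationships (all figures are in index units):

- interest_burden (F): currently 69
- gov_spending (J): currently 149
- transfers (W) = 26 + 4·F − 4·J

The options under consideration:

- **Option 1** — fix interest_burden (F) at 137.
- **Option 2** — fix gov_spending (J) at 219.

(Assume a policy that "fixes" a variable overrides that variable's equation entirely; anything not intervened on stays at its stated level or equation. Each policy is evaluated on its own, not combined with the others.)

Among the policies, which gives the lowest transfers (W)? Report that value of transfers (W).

Option 1 (F := 137):
  F = 137
  J = 149
  W = 26 + 4·137 − 4·149 = -22
Option 2 (J := 219):
  F = 69
  J = 219
  W = 26 + 4·69 − 4·219 = -574
Comparing — Option 1: W=-22, Option 2: W=-574. Lowest is -574 (Option 2).

-574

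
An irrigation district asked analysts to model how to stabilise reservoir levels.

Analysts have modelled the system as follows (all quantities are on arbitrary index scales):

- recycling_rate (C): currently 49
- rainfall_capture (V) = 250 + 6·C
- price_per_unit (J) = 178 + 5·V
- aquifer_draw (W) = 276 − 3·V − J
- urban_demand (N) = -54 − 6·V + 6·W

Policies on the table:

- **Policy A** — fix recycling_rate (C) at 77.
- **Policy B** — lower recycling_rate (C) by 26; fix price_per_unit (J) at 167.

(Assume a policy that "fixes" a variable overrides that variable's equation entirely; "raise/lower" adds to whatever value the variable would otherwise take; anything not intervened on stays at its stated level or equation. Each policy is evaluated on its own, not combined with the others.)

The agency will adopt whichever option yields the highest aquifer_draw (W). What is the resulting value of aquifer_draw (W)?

-1055

Policy A (C := 77):
  C = 77
  V = 250 + 6·77 = 712
  J = 178 + 5·712 = 3738
  W = 276 − 3·712 − 3738 = -5598
Policy B (C − 26, J := 167):
  C = 49 − 26 = 23
  V = 250 + 6·23 = 388
  J = 167
  W = 276 − 3·388 − 167 = -1055
Comparing — Policy A: W=-5598, Policy B: W=-1055. Highest is -1055 (Policy B).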